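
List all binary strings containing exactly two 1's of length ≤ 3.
11, 011, 101, 110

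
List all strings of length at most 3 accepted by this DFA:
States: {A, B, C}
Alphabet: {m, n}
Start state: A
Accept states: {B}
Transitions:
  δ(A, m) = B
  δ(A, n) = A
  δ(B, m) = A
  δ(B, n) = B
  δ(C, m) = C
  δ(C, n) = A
m, mn, nm, mmm, mnn, nmn, nnm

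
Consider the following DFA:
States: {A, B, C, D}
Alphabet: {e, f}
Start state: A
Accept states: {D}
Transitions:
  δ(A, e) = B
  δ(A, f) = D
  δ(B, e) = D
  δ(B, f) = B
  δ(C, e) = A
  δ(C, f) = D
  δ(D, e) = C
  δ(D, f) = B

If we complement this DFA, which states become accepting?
Complement accept states = All states \ Original accept states
= {A, B, C, D} \ {D}
{A, B, C}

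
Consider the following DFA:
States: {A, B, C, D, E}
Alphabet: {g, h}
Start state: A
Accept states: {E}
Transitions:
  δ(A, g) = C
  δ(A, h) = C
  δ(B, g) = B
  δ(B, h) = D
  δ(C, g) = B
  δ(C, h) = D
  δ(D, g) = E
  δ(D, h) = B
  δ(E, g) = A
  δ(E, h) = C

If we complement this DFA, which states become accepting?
Complement accept states = All states \ Original accept states
= {A, B, C, D, E} \ {E}
{A, B, C, D}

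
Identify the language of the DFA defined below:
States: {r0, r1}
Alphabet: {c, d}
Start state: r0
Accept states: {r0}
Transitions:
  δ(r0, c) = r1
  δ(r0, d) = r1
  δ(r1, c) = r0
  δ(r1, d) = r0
Testing a few strings:
  'd' → reject
  'c' → reject
  'cc' → accept
  'cdd' → reject
State roles: r0=even length so far; r1=odd length so far
All strings over {c,d} of even length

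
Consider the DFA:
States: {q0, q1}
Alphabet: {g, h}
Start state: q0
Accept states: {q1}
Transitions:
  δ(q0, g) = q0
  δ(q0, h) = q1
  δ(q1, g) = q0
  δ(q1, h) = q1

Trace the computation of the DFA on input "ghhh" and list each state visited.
read 'g': q0 → q0
  read 'h': q0 → q1
  read 'h': q1 → q1
  read 'h': q1 → q1
q0 -> q0 -> q1 -> q1 -> q1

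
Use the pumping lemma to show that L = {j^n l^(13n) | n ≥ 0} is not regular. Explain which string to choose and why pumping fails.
Assume L is regular with pumping length p. Idea: pumping the j-block breaks the 1:13 ratio.
Choose s = j^p l^(13p) (length 14p ≥ p). By the pumping lemma, s = xyz with |xy| ≤ p, |y| > 0, so y = j^k with k ≥ 1. Then xy²z = j^(p+k) l^(13p). For this to be in L we would need 13p = 13(p+k), i.e. 13k = 0, contradicting k ≥ 1. So xy²z ∉ L.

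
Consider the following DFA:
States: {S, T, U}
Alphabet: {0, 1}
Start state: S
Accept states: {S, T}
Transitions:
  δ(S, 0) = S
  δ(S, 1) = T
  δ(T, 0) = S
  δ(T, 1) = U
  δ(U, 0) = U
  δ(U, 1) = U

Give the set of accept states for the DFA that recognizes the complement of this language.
Complement accept states = All states \ Original accept states
= {S, T, U} \ {S, T}
{U}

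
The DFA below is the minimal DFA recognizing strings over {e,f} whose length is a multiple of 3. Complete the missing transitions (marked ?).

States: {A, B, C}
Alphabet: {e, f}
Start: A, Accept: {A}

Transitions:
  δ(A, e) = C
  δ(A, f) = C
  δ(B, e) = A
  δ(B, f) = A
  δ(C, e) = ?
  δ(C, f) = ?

From the language and accept set, identify what each state tracks — A: length ≡ 0 (mod 3); B: length ≡ 2 (mod 3); C: length ≡ 1 (mod 3).
Each missing δ(q, a) is the state matching the new tracked value after reading a.
δ(C, e) = B; δ(C, f) = B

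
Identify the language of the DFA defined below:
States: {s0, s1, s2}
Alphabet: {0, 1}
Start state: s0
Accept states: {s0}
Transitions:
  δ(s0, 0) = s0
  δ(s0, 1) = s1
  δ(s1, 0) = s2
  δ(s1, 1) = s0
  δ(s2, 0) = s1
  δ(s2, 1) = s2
Testing a few strings:
  '1' → reject
  '0' → accept
  '0111' → reject
  '1111' → accept
State roles: s0=value ≡ 0 (mod 3); s1=value ≡ 1 (mod 3); s2=value ≡ 2 (mod 3)
All binary strings representing a multiple of 3 (read in base 2; leading zeros allowed and ε counts as 0)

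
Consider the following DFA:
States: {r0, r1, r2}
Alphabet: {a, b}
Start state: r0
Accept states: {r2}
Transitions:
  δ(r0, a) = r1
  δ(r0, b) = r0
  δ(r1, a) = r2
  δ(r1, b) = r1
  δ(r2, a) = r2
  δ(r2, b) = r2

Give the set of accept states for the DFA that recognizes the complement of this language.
Complement accept states = All states \ Original accept states
= {r0, r1, r2} \ {r2}
{r0, r1}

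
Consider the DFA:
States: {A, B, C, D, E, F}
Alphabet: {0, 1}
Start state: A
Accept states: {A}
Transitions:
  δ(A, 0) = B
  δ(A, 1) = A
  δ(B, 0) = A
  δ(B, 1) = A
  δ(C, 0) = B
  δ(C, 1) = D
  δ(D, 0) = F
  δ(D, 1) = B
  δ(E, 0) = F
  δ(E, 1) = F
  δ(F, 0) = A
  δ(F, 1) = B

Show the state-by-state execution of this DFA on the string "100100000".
read '1': A → A
  read '0': A → B
  read '0': B → A
  read '1': A → A
  read '0': A → B
  read '0': B → A
  read '0': A → B
  read '0': B → A
  read '0': A → B
A -> A -> B -> A -> A -> B -> A -> B -> A -> B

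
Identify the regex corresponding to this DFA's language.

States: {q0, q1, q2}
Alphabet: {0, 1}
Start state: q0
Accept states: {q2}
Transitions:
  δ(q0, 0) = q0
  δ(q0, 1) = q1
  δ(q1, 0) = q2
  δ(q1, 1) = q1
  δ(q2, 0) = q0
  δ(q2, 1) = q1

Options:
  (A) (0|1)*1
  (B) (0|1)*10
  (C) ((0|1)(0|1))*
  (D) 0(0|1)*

Check each option against the DFA on short strings; one disagreement eliminates an option:
  (A) (0|1)*1: on '1' the DFA goes q0 → q1 and rejects (q1 ∉ Accept), but the regex matches it → eliminate
  (B) (0|1)*10: agrees with the DFA on every string of length ≤ 6
  (C) ((0|1)(0|1))*: on ε the DFA stays in q0 and rejects (q0 ∉ Accept), but the regex matches it → eliminate
  (D) 0(0|1)*: on '0' the DFA goes q0 → q0 and rejects (q0 ∉ Accept), but the regex matches it → eliminate
Only (B) is consistent with the DFA.
(B) (0|1)*10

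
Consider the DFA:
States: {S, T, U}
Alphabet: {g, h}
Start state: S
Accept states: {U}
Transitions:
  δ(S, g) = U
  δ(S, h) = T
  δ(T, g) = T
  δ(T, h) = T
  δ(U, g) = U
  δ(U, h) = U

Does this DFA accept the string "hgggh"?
Processing string "hgggh":
  S --h--> T
  T --g--> T
  T --g--> T
  T --g--> T
  T --h--> T
Final state: T
Accept states: {U}
No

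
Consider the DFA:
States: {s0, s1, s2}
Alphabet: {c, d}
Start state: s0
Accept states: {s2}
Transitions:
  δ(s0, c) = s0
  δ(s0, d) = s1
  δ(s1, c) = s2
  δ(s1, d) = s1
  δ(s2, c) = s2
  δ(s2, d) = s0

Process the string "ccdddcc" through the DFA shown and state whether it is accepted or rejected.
Processing string "ccdddcc":
  s0 --c--> s0
  s0 --c--> s0
  s0 --d--> s1
  s1 --d--> s1
  s1 --d--> s1
  s1 --c--> s2
  s2 --c--> s2
Final state: s2
Accept states: {s2}
Yes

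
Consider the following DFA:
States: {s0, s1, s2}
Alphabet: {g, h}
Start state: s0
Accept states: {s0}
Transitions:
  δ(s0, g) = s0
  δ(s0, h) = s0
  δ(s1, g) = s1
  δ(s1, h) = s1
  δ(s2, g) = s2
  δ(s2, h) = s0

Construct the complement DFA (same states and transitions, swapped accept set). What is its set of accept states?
Complement accept states = All states \ Original accept states
= {s0, s1, s2} \ {s0}
{s1, s2}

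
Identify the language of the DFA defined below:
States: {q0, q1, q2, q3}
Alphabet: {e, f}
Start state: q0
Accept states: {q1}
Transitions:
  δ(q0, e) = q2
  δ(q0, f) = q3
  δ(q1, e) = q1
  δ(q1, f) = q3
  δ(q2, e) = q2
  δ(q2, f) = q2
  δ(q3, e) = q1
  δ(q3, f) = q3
Testing a few strings:
  'e' → reject
  'ffee' → accept
  'eef' → reject
  'fff' → reject
State roles: q0=no input read; q1=started with f, last symbol e; q2=started with e (dead); q3=started with f, last symbol f
All strings over {e,f} that start with f and end with e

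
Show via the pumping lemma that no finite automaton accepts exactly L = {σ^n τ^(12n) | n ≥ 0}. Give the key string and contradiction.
Assume L is regular with pumping length p. Idea: pumping the σ-block breaks the 1:12 ratio.
Choose s = σ^p τ^(12p) (length 13p ≥ p). By the pumping lemma, s = xyz with |xy| ≤ p, |y| > 0, so y = σ^k with k ≥ 1. Then xy²z = σ^(p+k) τ^(12p). For this to be in L we would need 12p = 12(p+k), i.e. 12k = 0, contradicting k ≥ 1. So xy²z ∉ L.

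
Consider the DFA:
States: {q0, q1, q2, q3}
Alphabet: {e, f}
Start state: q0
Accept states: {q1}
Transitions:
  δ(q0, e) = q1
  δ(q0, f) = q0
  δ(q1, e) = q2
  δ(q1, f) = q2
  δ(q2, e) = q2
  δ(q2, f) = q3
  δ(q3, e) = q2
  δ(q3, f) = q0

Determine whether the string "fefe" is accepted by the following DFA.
Processing string "fefe":
  q0 --f--> q0
  q0 --e--> q1
  q1 --f--> q2
  q2 --e--> q2
Final state: q2
Accept states: {q1}
No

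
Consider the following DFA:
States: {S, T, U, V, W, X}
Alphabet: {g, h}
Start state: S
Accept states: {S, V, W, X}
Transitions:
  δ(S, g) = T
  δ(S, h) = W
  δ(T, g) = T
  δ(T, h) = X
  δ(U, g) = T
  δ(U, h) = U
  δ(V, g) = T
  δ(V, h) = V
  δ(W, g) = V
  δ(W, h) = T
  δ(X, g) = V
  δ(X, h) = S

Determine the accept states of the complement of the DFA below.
Complement accept states = All states \ Original accept states
= {S, T, U, V, W, X} \ {S, V, W, X}
{T, U}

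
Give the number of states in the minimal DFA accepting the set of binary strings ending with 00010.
By Myhill–Nerode, count the distinguishable equivalence classes: 6 classes — one per longest suffix of the input that is a prefix of '00010' (lengths 0 through 5); only the length-5 class is accepting.
6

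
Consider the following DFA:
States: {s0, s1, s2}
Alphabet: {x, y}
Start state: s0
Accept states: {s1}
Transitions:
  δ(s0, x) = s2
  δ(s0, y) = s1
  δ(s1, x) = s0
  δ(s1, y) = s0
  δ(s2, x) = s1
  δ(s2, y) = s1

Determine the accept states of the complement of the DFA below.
Complement accept states = All states \ Original accept states
= {s0, s1, s2} \ {s1}
{s0, s2}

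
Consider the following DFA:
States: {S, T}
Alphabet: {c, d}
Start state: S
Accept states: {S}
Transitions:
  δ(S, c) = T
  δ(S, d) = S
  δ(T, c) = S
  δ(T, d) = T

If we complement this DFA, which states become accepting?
Complement accept states = All states \ Original accept states
= {S, T} \ {S}
{T}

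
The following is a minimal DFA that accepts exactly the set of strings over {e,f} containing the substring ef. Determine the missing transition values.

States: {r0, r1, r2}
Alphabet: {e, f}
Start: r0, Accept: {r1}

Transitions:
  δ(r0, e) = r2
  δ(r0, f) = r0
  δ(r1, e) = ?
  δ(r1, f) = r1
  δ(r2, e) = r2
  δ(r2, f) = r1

From the language and accept set, identify what each state tracks — r0: no e seen yet; r1: substring ef seen; r2: seen a e, waiting for f.
Each missing δ(q, a) is the state matching the new tracked value after reading a.
δ(r1, e) = r1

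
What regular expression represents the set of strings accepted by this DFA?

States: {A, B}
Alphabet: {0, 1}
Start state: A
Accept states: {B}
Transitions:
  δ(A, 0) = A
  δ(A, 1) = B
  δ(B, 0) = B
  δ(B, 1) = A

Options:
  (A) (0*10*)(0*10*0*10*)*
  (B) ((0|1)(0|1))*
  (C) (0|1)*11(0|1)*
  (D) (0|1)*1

Check each option against the DFA on short strings; one disagreement eliminates an option:
  (A) (0*10*)(0*10*0*10*)*: agrees with the DFA on every string of length ≤ 6
  (B) ((0|1)(0|1))*: on ε the DFA stays in A and rejects (A ∉ Accept), but the regex matches it → eliminate
  (C) (0|1)*11(0|1)*: on '1' the DFA goes A → B and accepts (B ∈ Accept), but the regex does not match it → eliminate
  (D) (0|1)*1: on '10' the DFA goes A → B → B and accepts (B ∈ Accept), but the regex does not match it → eliminate
Only (A) is consistent with the DFA.
(A) (0*10*)(0*10*0*10*)*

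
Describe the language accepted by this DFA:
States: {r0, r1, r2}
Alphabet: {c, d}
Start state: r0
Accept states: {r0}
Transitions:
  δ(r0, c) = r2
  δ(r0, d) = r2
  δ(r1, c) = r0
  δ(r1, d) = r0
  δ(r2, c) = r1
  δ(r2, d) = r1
Testing a few strings:
  'ccdd' → reject
  'dccd' → reject
  'd' → reject
  'ccd' → accept
State roles: r0=length ≡ 0 (mod 3); r1=length ≡ 2 (mod 3); r2=length ≡ 1 (mod 3)
All strings over {c,d} whose length is a multiple of 3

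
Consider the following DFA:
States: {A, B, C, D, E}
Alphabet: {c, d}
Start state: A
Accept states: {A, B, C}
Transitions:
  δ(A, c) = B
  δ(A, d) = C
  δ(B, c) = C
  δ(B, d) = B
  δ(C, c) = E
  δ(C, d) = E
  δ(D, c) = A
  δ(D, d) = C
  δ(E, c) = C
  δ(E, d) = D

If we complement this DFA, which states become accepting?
Complement accept states = All states \ Original accept states
= {A, B, C, D, E} \ {A, B, C}
{D, E}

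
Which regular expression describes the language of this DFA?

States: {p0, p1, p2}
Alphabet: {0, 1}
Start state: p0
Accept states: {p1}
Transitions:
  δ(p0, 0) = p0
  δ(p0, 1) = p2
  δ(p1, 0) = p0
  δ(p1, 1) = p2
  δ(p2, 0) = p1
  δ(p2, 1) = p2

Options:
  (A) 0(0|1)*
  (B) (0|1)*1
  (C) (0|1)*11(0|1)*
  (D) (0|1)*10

Check each option against the DFA on short strings; one disagreement eliminates an option:
  (A) 0(0|1)*: on '0' the DFA goes p0 → p0 and rejects (p0 ∉ Accept), but the regex matches it → eliminate
  (B) (0|1)*1: on '1' the DFA goes p0 → p2 and rejects (p2 ∉ Accept), but the regex matches it → eliminate
  (C) (0|1)*11(0|1)*: on '10' the DFA goes p0 → p2 → p1 and accepts (p1 ∈ Accept), but the regex does not match it → eliminate
  (D) (0|1)*10: agrees with the DFA on every string of length ≤ 6
Only (D) is consistent with the DFA.
(D) (0|1)*10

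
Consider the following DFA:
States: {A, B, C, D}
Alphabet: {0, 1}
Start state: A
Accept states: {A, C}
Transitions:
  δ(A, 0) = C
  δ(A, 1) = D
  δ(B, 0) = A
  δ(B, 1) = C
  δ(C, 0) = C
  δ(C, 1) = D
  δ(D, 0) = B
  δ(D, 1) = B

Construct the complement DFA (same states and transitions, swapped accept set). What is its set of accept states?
Complement accept states = All states \ Original accept states
= {A, B, C, D} \ {A, C}
{B, D}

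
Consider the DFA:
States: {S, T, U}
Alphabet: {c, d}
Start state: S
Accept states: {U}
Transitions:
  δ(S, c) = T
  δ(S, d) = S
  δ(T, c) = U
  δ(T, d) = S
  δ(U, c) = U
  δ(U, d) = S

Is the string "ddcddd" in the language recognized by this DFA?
Processing string "ddcddd":
  S --d--> S
  S --d--> S
  S --c--> T
  T --d--> S
  S --d--> S
  S --d--> S
Final state: S
Accept states: {U}
No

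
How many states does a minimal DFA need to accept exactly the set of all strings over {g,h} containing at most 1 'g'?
By Myhill–Nerode, count the distinguishable equivalence classes: 3 classes — having seen 0, 1, or >1 copies of 'g'; counts 0 through 1 are accepting and >1 is dead.
3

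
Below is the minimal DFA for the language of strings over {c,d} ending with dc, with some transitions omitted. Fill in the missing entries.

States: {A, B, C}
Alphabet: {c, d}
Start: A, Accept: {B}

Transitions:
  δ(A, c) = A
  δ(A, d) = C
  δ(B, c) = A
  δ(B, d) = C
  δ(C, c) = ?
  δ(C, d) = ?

From the language and accept set, identify what each state tracks — A: no suffix match; B: suffix is dc; C: one trailing d.
Each missing δ(q, a) is the state matching the new tracked value after reading a.
δ(C, c) = B; δ(C, d) = C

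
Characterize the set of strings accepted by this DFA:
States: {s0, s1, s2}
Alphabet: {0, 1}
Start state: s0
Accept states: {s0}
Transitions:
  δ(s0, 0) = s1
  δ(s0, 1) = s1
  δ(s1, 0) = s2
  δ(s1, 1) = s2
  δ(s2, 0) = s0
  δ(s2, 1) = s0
Testing a few strings:
  '0' → reject
  '1' → reject
  '00' → reject
  '1100' → reject
State roles: s0=length ≡ 0 (mod 3); s1=length ≡ 1 (mod 3); s2=length ≡ 2 (mod 3)
All binary strings whose length is a multiple of 3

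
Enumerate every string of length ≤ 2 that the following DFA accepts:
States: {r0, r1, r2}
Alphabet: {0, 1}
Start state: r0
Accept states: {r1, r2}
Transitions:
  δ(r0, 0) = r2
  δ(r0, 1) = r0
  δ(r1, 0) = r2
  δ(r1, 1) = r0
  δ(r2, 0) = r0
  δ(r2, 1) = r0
0, 10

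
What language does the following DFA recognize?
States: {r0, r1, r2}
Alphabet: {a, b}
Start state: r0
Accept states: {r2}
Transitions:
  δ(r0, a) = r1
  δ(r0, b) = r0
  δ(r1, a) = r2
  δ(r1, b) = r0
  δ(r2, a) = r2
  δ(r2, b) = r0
Testing a few strings:
  'aa' → accept
  'bbab' → reject
  'bba' → reject
  'b' → reject
State roles: r0=last symbol not a; r1=one trailing a; r2=two trailing a's
All strings over {a,b} ending with aa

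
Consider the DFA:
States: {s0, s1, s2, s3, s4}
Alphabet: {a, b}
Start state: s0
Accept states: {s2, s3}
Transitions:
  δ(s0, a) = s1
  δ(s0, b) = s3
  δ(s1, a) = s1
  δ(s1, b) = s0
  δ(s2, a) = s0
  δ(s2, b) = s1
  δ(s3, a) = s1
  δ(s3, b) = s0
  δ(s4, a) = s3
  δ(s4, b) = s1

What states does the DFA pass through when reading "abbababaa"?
read 'a': s0 → s1
  read 'b': s1 → s0
  read 'b': s0 → s3
  read 'a': s3 → s1
  read 'b': s1 → s0
  read 'a': s0 → s1
  read 'b': s1 → s0
  read 'a': s0 → s1
  read 'a': s1 → s1
s0 -> s1 -> s0 -> s3 -> s1 -> s0 -> s1 -> s0 -> s1 -> s1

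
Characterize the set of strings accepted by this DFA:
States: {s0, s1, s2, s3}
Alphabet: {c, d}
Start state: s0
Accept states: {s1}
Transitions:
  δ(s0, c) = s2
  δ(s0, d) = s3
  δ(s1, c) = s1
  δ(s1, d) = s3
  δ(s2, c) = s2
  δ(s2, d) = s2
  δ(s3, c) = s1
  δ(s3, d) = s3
Testing a few strings:
  'dd' → reject
  'cccd' → reject
  'c' → reject
  'dddd' → reject
State roles: s0=no input read; s1=started with d, last symbol c; s2=started with c (dead); s3=started with d, last symbol d
All strings over {c,d} that start with d and end with c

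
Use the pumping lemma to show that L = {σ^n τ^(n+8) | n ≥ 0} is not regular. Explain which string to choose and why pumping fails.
Assume L is regular with pumping length p. Idea: pumping the σ-block breaks the fixed offset of 8.
Choose s = σ^p τ^(p+8) ∈ L. By the pumping lemma, s = xyz with |xy| ≤ p, |y| > 0, so y = σ^k with k ≥ 1. Then xy²z = σ^(p+k) τ^(p+8). For this to be in L we would need p+8 = (p+k)+8, i.e. k = 0, contradicting k ≥ 1. So xy²z ∉ L.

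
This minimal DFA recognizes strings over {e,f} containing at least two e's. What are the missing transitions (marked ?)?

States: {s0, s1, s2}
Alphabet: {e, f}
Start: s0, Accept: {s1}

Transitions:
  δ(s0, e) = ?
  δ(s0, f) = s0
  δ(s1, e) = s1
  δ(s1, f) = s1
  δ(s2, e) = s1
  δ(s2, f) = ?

From the language and accept set, identify what each state tracks — s0: zero e's seen; s1: ≥ two e's seen; s2: one e seen.
Each missing δ(q, a) is the state matching the new tracked value after reading a.
δ(s0, e) = s2; δ(s2, f) = s2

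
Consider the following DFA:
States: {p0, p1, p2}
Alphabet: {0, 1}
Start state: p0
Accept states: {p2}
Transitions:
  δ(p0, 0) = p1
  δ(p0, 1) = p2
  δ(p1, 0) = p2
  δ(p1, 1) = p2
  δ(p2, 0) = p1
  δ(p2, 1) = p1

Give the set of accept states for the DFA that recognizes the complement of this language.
Complement accept states = All states \ Original accept states
= {p0, p1, p2} \ {p2}
{p0, p1}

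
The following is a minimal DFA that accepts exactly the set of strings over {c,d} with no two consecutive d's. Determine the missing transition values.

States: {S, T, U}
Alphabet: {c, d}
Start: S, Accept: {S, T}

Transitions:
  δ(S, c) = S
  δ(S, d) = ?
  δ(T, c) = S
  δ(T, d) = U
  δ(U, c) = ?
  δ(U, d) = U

From the language and accept set, identify what each state tracks — S: last symbol not d (ok); T: last symbol d (ok); U: saw dd (dead).
Each missing δ(q, a) is the state matching the new tracked value after reading a.
δ(S, d) = T; δ(U, c) = U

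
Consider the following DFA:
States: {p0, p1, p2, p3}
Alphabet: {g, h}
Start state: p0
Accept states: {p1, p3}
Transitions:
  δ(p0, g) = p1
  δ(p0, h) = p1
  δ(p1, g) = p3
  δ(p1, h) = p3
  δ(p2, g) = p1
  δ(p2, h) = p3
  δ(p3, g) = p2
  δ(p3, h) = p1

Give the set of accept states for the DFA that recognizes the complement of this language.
Complement accept states = All states \ Original accept states
= {p0, p1, p2, p3} \ {p1, p3}
{p0, p2}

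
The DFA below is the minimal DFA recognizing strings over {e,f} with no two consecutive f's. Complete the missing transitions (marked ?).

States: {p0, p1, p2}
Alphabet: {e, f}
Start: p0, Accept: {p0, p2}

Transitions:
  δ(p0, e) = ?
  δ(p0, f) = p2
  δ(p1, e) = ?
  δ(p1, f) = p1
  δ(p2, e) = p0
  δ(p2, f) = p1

From the language and accept set, identify what each state tracks — p0: last symbol not f (ok); p1: saw ff (dead); p2: last symbol f (ok).
Each missing δ(q, a) is the state matching the new tracked value after reading a.
δ(p0, e) = p0; δ(p1, e) = p1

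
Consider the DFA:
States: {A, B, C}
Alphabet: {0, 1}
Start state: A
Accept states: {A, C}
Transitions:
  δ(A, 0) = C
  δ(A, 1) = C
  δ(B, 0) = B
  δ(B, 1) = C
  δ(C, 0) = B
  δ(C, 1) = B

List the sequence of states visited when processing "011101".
read '0': A → C
  read '1': C → B
  read '1': B → C
  read '1': C → B
  read '0': B → B
  read '1': B → C
A -> C -> B -> C -> B -> B -> C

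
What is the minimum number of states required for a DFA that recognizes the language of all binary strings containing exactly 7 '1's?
By Myhill–Nerode, count the distinguishable equivalence classes: 9 classes — having seen 0, 1, …, 7, or >7 copies of '1'; the count-7 class is the only accepting one and >7 is dead.
9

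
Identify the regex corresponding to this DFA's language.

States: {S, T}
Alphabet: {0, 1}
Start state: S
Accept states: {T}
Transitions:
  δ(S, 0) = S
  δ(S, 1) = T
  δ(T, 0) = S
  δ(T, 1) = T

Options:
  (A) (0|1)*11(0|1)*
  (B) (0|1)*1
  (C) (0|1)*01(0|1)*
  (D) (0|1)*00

Check each option against the DFA on short strings; one disagreement eliminates an option:
  (A) (0|1)*11(0|1)*: on '1' the DFA goes S → T and accepts (T ∈ Accept), but the regex does not match it → eliminate
  (B) (0|1)*1: agrees with the DFA on every string of length ≤ 6
  (C) (0|1)*01(0|1)*: on '1' the DFA goes S → T and accepts (T ∈ Accept), but the regex does not match it → eliminate
  (D) (0|1)*00: on '1' the DFA goes S → T and accepts (T ∈ Accept), but the regex does not match it → eliminate
Only (B) is consistent with the DFA.
(B) (0|1)*1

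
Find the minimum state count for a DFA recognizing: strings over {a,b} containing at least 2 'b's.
By Myhill–Nerode, count the distinguishable equivalence classes: 3 classes — having seen 0, 1, or ≥2 copies of 'b'; any two classes i < j (j ≤ 2) are distinguished by the string b^(2−j), which takes class j to 2 copies (accepted) but leaves class i below 2 (rejected).
3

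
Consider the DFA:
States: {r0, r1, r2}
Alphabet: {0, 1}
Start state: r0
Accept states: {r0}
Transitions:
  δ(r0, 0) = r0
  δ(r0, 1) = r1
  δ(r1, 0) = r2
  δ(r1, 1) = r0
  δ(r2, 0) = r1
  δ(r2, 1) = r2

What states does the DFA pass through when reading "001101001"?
read '0': r0 → r0
  read '0': r0 → r0
  read '1': r0 → r1
  read '1': r1 → r0
  read '0': r0 → r0
  read '1': r0 → r1
  read '0': r1 → r2
  read '0': r2 → r1
  read '1': r1 → r0
r0 -> r0 -> r0 -> r1 -> r0 -> r0 -> r1 -> r2 -> r1 -> r0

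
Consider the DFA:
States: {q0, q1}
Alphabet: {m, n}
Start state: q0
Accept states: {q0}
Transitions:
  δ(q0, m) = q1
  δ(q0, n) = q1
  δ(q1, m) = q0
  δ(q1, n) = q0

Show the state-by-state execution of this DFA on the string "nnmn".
read 'n': q0 → q1
  read 'n': q1 → q0
  read 'm': q0 → q1
  read 'n': q1 → q0
q0 -> q1 -> q0 -> q1 -> q0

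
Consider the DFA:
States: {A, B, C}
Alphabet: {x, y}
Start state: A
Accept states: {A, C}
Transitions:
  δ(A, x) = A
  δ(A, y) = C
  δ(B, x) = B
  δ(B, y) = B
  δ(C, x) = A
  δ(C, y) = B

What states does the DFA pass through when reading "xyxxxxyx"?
read 'x': A → A
  read 'y': A → C
  read 'x': C → A
  read 'x': A → A
  read 'x': A → A
  read 'x': A → A
  read 'y': A → C
  read 'x': C → A
A -> A -> C -> A -> A -> A -> A -> C -> A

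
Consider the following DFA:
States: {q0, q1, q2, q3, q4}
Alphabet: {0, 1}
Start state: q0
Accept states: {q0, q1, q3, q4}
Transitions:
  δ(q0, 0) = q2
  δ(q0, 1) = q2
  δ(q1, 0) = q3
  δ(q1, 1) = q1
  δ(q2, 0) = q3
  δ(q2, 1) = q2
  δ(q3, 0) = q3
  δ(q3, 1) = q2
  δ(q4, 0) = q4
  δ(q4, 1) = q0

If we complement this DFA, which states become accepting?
Complement accept states = All states \ Original accept states
= {q0, q1, q2, q3, q4} \ {q0, q1, q3, q4}
{q2}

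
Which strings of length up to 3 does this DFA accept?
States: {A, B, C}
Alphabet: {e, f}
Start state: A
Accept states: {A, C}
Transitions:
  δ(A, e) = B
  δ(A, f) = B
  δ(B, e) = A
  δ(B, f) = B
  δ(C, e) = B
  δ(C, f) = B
ε, ee, fe, efe, ffe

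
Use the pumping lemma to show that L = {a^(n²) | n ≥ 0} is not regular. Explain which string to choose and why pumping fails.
Assume L is regular with pumping length p. Idea: pumping adds a fixed amount, but gaps between consecutive squares grow.
Choose s = a^(p²) (length p² ≥ p). By the pumping lemma, s = xyz with |xy| ≤ p, |y| > 0, so |y| = k with 1 ≤ k ≤ p. Then |xy²z| = p²+k. Since p² < p²+k ≤ p²+p < (p+1)², the length p²+k lies strictly between consecutive squares, so it is not a perfect square and xy²z ∉ L.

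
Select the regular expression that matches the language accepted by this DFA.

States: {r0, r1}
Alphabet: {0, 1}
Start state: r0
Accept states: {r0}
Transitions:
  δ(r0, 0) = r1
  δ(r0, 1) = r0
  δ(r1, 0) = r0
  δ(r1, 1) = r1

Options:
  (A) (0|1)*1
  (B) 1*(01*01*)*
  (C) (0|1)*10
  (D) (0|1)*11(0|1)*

Check each option against the DFA on short strings; one disagreement eliminates an option:
  (A) (0|1)*1: on ε the DFA stays in r0 and accepts (r0 ∈ Accept), but the regex does not match it → eliminate
  (B) 1*(01*01*)*: agrees with the DFA on every string of length ≤ 6
  (C) (0|1)*10: on ε the DFA stays in r0 and accepts (r0 ∈ Accept), but the regex does not match it → eliminate
  (D) (0|1)*11(0|1)*: on ε the DFA stays in r0 and accepts (r0 ∈ Accept), but the regex does not match it → eliminate
Only (B) is consistent with the DFA.
(B) 1*(01*01*)*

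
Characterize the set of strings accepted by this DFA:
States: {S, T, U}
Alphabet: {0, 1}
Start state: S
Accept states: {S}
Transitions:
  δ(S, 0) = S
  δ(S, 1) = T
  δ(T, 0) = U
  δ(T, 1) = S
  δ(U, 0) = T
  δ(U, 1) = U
Testing a few strings:
  '111' → reject
  '0' → accept
  '110' → accept
  '1' → reject
State roles: S=value ≡ 0 (mod 3); T=value ≡ 1 (mod 3); U=value ≡ 2 (mod 3)
All binary strings representing a multiple of 3 (read in base 2; leading zeros allowed and ε counts as 0)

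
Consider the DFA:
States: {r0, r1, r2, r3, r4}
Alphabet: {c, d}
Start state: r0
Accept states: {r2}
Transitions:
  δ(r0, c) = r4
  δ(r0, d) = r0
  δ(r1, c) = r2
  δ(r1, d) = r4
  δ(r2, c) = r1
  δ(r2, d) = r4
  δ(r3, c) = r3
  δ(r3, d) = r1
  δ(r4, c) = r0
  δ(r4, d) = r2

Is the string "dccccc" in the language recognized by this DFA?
Processing string "dccccc":
  r0 --d--> r0
  r0 --c--> r4
  r4 --c--> r0
  r0 --c--> r4
  r4 --c--> r0
  r0 --c--> r4
Final state: r4
Accept states: {r2}
No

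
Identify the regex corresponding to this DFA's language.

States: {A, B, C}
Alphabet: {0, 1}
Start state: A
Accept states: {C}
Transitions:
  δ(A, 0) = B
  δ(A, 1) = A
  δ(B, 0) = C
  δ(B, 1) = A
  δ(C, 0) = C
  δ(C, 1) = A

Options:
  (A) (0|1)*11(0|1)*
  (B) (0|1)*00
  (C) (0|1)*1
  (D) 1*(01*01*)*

Check each option against the DFA on short strings; one disagreement eliminates an option:
  (A) (0|1)*11(0|1)*: on '00' the DFA goes A → B → C and accepts (C ∈ Accept), but the regex does not match it → eliminate
  (B) (0|1)*00: agrees with the DFA on every string of length ≤ 6
  (C) (0|1)*1: on '1' the DFA goes A → A and rejects (A ∉ Accept), but the regex matches it → eliminate
  (D) 1*(01*01*)*: on ε the DFA stays in A and rejects (A ∉ Accept), but the regex matches it → eliminate
Only (B) is consistent with the DFA.
(B) (0|1)*00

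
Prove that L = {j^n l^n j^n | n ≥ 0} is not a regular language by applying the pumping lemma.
Assume L is regular with pumping length p. Idea: pumping the first j-block unbalances it against the other two.
Choose s = j^p l^p j^p ∈ L (|s| = 3p ≥ p). By the pumping lemma, s = xyz with |xy| ≤ p, |y| > 0, so y = j^k with k ≥ 1, inside the first j-block. Then xy²z = j^(p+k) l^p j^p. The first block has length p+k ≠ p, so the three block lengths are no longer equal and xy²z ∉ L.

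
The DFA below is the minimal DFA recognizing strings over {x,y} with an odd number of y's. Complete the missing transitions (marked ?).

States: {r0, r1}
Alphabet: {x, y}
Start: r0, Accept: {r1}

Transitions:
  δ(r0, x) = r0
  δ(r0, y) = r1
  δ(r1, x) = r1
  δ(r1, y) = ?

From the language and accept set, identify what each state tracks — r0: even number of y's so far; r1: odd number of y's so far.
Each missing δ(q, a) is the state matching the new tracked value after reading a.
δ(r1, y) = r0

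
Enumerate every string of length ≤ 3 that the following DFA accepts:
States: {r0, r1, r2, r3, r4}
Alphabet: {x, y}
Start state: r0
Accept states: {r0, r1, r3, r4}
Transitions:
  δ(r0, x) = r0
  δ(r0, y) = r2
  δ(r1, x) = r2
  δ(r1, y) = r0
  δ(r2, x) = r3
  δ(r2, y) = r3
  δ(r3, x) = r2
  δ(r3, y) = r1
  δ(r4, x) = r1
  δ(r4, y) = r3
ε, x, xx, yx, yy, xxx, xyx, xyy, yxy, yyy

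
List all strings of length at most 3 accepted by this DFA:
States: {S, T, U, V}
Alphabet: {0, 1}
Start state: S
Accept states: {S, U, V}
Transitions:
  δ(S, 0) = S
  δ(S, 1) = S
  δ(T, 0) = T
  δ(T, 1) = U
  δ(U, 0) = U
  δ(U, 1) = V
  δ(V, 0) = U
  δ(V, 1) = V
ε, 0, 1, 00, 01, 10, 11, 000, 001, 010, 011, 100, 101, 110, 111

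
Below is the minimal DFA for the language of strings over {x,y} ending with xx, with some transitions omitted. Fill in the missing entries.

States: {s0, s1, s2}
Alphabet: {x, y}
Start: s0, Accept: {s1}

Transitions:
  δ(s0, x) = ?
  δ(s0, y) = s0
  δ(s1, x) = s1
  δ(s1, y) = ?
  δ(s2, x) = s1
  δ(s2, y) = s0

From the language and accept set, identify what each state tracks — s0: last symbol not x; s1: two trailing x's; s2: one trailing x.
Each missing δ(q, a) is the state matching the new tracked value after reading a.
δ(s0, x) = s2; δ(s1, y) = s0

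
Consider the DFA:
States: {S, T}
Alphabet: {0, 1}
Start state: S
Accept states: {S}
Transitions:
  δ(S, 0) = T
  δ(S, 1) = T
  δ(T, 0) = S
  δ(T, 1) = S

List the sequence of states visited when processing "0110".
read '0': S → T
  read '1': T → S
  read '1': S → T
  read '0': T → S
S -> T -> S -> T -> S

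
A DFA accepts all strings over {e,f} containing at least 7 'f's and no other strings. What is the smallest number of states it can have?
By Myhill–Nerode, count the distinguishable equivalence classes: 8 classes — having seen 0, 1, …, 6, or ≥7 copies of 'f'; any two classes i < j (j ≤ 7) are distinguished by the string f^(7−j), which takes class j to 7 copies (accepted) but leaves class i below 7 (rejected).
8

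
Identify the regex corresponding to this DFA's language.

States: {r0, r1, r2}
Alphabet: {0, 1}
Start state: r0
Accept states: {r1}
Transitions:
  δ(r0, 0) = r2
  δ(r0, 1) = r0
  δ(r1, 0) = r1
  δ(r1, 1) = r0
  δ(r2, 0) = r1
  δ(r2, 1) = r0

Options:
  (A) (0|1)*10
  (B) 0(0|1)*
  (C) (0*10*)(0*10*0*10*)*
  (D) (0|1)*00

Check each option against the DFA on short strings; one disagreement eliminates an option:
  (A) (0|1)*10: on '00' the DFA goes r0 → r2 → r1 and accepts (r1 ∈ Accept), but the regex does not match it → eliminate
  (B) 0(0|1)*: on '0' the DFA goes r0 → r2 and rejects (r2 ∉ Accept), but the regex matches it → eliminate
  (C) (0*10*)(0*10*0*10*)*: on '1' the DFA goes r0 → r0 and rejects (r0 ∉ Accept), but the regex matches it → eliminate
  (D) (0|1)*00: agrees with the DFA on every string of length ≤ 6
Only (D) is consistent with the DFA.
(D) (0|1)*00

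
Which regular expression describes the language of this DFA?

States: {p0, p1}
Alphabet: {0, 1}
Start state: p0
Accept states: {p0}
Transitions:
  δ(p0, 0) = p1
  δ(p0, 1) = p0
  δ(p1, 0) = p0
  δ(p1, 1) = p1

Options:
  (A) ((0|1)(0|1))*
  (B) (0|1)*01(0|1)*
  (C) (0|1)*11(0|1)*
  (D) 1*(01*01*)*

Check each option against the DFA on short strings; one disagreement eliminates an option:
  (A) ((0|1)(0|1))*: on '1' the DFA goes p0 → p0 and accepts (p0 ∈ Accept), but the regex does not match it → eliminate
  (B) (0|1)*01(0|1)*: on ε the DFA stays in p0 and accepts (p0 ∈ Accept), but the regex does not match it → eliminate
  (C) (0|1)*11(0|1)*: on ε the DFA stays in p0 and accepts (p0 ∈ Accept), but the regex does not match it → eliminate
  (D) 1*(01*01*)*: agrees with the DFA on every string of length ≤ 6
Only (D) is consistent with the DFA.
(D) 1*(01*01*)*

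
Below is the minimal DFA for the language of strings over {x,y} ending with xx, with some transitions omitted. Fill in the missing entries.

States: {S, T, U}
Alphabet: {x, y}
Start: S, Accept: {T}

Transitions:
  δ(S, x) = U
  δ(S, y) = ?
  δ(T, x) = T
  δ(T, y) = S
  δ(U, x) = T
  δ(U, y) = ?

From the language and accept set, identify what each state tracks — S: last symbol not x; T: two trailing x's; U: one trailing x.
Each missing δ(q, a) is the state matching the new tracked value after reading a.
δ(S, y) = S; δ(U, y) = S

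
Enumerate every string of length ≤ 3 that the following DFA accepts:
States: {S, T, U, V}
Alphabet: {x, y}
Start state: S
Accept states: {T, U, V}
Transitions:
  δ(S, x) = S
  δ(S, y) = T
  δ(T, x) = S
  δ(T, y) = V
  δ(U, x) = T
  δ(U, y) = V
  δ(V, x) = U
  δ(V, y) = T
y, xy, yy, xxy, xyy, yxy, yyx, yyy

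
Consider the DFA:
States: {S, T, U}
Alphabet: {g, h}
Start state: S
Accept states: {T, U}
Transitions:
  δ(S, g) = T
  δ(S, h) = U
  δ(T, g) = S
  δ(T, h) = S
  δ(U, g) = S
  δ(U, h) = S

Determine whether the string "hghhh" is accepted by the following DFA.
Processing string "hghhh":
  S --h--> U
  U --g--> S
  S --h--> U
  U --h--> S
  S --h--> U
Final state: U
Accept states: {T, U}
Yes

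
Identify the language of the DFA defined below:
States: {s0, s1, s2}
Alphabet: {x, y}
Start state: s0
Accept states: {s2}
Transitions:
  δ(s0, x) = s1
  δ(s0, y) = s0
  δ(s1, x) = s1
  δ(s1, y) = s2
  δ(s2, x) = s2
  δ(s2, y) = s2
Testing a few strings:
  'yyyx' → reject
  'xyyy' → accept
  'xxy' → accept
  'yxy' → accept
State roles: s0=no x seen yet; s1=seen a x, waiting for y; s2=substring xy seen
All strings over {x,y} containing the substring xy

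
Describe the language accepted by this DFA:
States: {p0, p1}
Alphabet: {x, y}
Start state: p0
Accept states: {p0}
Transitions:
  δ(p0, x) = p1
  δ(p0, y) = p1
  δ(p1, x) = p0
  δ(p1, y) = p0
Testing a few strings:
  'yyx' → reject
  'yy' → accept
  'y' → reject
  'xyy' → reject
State roles: p0=even length so far; p1=odd length so far
All strings over {x,y} of even length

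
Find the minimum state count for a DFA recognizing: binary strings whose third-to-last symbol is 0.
By Myhill–Nerode, count the distinguishable equivalence classes: 2^3 = 8 classes — the DFA must remember the last 3 symbols read; every pair of distinct length-3 suffixes is distinguishable by some continuation.
8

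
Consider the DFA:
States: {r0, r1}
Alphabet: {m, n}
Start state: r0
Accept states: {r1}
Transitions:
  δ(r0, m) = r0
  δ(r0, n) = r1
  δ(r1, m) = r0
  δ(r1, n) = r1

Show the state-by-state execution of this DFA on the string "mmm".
read 'm': r0 → r0
  read 'm': r0 → r0
  read 'm': r0 → r0
r0 -> r0 -> r0 -> r0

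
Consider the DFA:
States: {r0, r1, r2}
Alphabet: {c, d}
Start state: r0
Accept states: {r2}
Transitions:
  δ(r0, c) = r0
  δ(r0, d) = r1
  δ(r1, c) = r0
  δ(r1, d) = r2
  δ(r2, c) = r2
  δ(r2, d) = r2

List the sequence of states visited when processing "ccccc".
read 'c': r0 → r0
  read 'c': r0 → r0
  read 'c': r0 → r0
  read 'c': r0 → r0
  read 'c': r0 → r0
r0 -> r0 -> r0 -> r0 -> r0 -> r0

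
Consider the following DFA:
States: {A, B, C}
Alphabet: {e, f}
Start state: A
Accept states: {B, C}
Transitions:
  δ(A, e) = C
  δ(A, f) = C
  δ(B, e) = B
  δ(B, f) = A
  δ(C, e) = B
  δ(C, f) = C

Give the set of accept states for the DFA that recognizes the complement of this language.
Complement accept states = All states \ Original accept states
= {A, B, C} \ {B, C}
{A}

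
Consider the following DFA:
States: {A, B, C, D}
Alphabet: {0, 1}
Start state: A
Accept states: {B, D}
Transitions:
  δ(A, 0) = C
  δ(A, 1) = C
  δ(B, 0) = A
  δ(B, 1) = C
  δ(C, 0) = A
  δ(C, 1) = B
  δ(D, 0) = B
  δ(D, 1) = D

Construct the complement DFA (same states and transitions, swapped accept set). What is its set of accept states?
Complement accept states = All states \ Original accept states
= {A, B, C, D} \ {B, D}
{A, C}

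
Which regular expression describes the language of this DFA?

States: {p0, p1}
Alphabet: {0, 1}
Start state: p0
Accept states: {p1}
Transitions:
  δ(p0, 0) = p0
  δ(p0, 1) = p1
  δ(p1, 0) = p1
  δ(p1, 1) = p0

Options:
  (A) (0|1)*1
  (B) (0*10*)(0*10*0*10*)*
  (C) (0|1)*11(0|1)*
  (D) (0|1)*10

Check each option against the DFA on short strings; one disagreement eliminates an option:
  (A) (0|1)*1: on '10' the DFA goes p0 → p1 → p1 and accepts (p1 ∈ Accept), but the regex does not match it → eliminate
  (B) (0*10*)(0*10*0*10*)*: agrees with the DFA on every string of length ≤ 6
  (C) (0|1)*11(0|1)*: on '1' the DFA goes p0 → p1 and accepts (p1 ∈ Accept), but the regex does not match it → eliminate
  (D) (0|1)*10: on '1' the DFA goes p0 → p1 and accepts (p1 ∈ Accept), but the regex does not match it → eliminate
Only (B) is consistent with the DFA.
(B) (0*10*)(0*10*0*10*)*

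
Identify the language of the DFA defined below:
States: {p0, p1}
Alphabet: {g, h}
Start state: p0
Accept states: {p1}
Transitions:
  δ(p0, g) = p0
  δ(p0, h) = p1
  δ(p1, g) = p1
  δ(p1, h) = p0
Testing a few strings:
  'g' → reject
  'gg' → reject
  'hh' → reject
  'gh' → accept
State roles: p0=even number of h's so far; p1=odd number of h's so far
All strings over {g,h} with an odd number of h's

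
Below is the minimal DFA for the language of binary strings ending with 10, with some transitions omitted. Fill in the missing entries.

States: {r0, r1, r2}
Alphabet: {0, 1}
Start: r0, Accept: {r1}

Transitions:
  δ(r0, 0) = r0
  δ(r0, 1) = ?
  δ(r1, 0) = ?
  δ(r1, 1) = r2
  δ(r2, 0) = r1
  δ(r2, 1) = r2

From the language and accept set, identify what each state tracks — r0: no suffix match; r1: suffix is 10; r2: one trailing 1.
Each missing δ(q, a) is the state matching the new tracked value after reading a.
δ(r0, 1) = r2; δ(r1, 0) = r0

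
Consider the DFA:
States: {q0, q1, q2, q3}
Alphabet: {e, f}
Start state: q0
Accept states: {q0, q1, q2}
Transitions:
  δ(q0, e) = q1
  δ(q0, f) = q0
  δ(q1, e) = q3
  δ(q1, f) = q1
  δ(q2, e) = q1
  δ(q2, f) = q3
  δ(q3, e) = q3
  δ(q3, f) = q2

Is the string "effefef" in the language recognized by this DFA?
Processing string "effefef":
  q0 --e--> q1
  q1 --f--> q1
  q1 --f--> q1
  q1 --e--> q3
  q3 --f--> q2
  q2 --e--> q1
  q1 --f--> q1
Final state: q1
Accept states: {q0, q1, q2}
Yes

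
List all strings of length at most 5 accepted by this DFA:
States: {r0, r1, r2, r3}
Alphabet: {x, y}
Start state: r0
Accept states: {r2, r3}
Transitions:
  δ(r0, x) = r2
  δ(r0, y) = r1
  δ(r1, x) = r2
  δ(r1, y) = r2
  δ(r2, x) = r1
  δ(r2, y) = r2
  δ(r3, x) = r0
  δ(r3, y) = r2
x, xy, yx, yy, xxx, xxy, xyy, yxy, yyy, xxxy, xxyy, xyxx, xyxy, xyyy, yxxx, yxxy, yxyy, yyxx, yyxy, yyyy, xxxxx, xxxxy, xxxyy, xxyxx, xxyxy, xxyyy, xyxxy, xyxyy, xyyxx, xyyxy, xyyyy, yxxxy, yxxyy, yxyxx, yxyxy, yxyyy, yyxxy, yyxyy, yyyxx, yyyxy, yyyyy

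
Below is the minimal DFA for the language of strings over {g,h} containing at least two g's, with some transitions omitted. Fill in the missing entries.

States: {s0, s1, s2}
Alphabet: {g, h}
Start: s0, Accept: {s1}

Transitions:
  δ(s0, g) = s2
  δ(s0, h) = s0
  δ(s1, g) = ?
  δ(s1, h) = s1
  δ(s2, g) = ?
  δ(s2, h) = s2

From the language and accept set, identify what each state tracks — s0: zero g's seen; s1: ≥ two g's seen; s2: one g seen.
Each missing δ(q, a) is the state matching the new tracked value after reading a.
δ(s1, g) = s1; δ(s2, g) = s1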